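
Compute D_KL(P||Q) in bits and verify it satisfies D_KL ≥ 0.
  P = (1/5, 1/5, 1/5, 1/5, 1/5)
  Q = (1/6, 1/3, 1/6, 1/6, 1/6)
0.0630 bits

KL divergence satisfies the Gibbs inequality: D_KL(P||Q) ≥ 0 for all distributions P, Q.

D_KL(P||Q) = Σ p(x) log(p(x)/q(x))
Term by term:
  x=0: 1/5 × log_2[(1/5)/(1/6)] = 0.0526
  x=1: 1/5 × log_2[(1/5)/(1/3)] = -0.1474
  x=2: 1/5 × log_2[(1/5)/(1/6)] = 0.0526
  x=3: 1/5 × log_2[(1/5)/(1/6)] = 0.0526
  x=4: 1/5 × log_2[(1/5)/(1/6)] = 0.0526
D_KL(P||Q) = 0.0630 bits

D_KL(P||Q) = 0.0630 ≥ 0 ✓

This non-negativity is a fundamental property: relative entropy cannot be negative because it measures how different Q is from P.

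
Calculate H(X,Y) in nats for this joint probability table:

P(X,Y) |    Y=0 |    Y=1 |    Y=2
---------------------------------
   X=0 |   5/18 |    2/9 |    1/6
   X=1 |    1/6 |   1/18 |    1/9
1.6920 nats

Joint entropy is H(X,Y) = -Σ_{x,y} p(x,y) log p(x,y).

Summing over all non-zero entries:
H(X,Y) = -[5/18·log_e(5/18) + 2/9·log_e(2/9) + 1/6·log_e(1/6) + 1/6·log_e(1/6) + 1/18·log_e(1/18) + 1/9·log_e(1/9)]
H(X,Y) = 1.6920 nats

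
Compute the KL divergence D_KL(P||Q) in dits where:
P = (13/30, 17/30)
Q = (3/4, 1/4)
0.0981 dits

KL divergence: D_KL(P||Q) = Σ p(x) log(p(x)/q(x))

Computing term by term:
  x=0: 13/30 × log_10[(13/30)/(3/4)] = 13/30 × -0.2382 = -0.1032
  x=1: 17/30 × log_10[(17/30)/(1/4)] = 17/30 × 0.3554 = 0.2014

D_KL(P||Q) = 0.0981 dits

Note: KL divergence is always non-negative and equals 0 iff P = Q.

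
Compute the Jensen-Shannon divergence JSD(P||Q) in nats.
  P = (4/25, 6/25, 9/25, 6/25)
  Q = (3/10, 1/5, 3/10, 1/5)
0.0140 nats

Jensen-Shannon divergence is:
JSD(P||Q) = 0.5 × D_KL(P||M) + 0.5 × D_KL(Q||M)
where M = 0.5 × (P + Q) is the mixture distribution.

M = 0.5 × (4/25, 6/25, 9/25, 6/25) + 0.5 × (3/10, 1/5, 3/10, 1/5) = (0.23, 0.22, 0.33, 0.22)

D_KL(P||M) = 0.0150 nats
D_KL(Q||M) = 0.0130 nats

JSD(P||Q) = 0.5 × 0.0150 + 0.5 × 0.0130 = 0.0140 nats

Unlike KL divergence, JSD is symmetric and bounded: 0 ≤ JSD ≤ log(2).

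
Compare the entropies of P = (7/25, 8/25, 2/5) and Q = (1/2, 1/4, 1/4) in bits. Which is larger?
P

Computing entropies in bits:
H(P) = 1.5690
H(Q) = 1.5000

Distribution P has higher entropy.

Intuition: The distribution closer to uniform (more spread out) has higher entropy.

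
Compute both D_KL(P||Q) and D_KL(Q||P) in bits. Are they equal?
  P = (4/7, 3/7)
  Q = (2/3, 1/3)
D_KL(P||Q) = 0.0283, D_KL(Q||P) = 0.0274

KL divergence is not symmetric: D_KL(P||Q) ≠ D_KL(Q||P) in general.

D_KL(P||Q) = 0.0283 bits
D_KL(Q||P) = 0.0274 bits

No, they are not equal!

This asymmetry is why KL divergence is not a true distance metric.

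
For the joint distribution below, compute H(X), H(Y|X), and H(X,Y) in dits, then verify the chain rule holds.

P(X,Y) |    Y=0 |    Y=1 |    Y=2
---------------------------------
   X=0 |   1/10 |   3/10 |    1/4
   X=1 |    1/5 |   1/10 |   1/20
H(X,Y) = 0.7122, H(X) = 0.2812, H(Y|X) = 0.4310 (all in dits)

Chain rule: H(X,Y) = H(X) + H(Y|X)

Left side — joint entropy directly:
H(X,Y) = -Σ p(x,y) log p(x,y) = 0.7122 dits

Right side — compute H(Y|X) from the conditional distributions:
P(X) = (13/20, 7/20), so H(X) = 0.2812 dits
H(Y|X) = Σ_x P(X=x) · H(Y|X=x):
  P(Y|X=0) = (2/13, 6/13, 5/13), H(Y|X=0) = 0.4396, weight P(X=0) = 13/20
  P(Y|X=1) = (4/7, 2/7, 1/7), H(Y|X=1) = 0.4151, weight P(X=1) = 7/20
H(Y|X) = 0.4310 dits

H(X) + H(Y|X) = 0.2812 + 0.4310 = 0.7122 dits

Both sides equal 0.7122 dits. ✓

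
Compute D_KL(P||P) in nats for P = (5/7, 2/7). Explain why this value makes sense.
0.0000 nats

KL divergence satisfies the Gibbs inequality: D_KL(P||Q) ≥ 0 for all distributions P, Q.

D_KL(P||Q) = Σ p(x) log(p(x)/q(x))
Each term is p(x) × log_e(p(x)/p(x)) = p(x) × log_e(1) = 0, so the sum is 0.
D_KL(P||Q) = 0.0000 nats

When P = Q, the KL divergence is exactly 0, as there is no 'divergence' between identical distributions.

This non-negativity is a fundamental property: relative entropy cannot be negative because it measures how different Q is from P.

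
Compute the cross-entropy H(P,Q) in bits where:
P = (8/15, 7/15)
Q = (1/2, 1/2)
1.0000 bits

Cross-entropy: H(P,Q) = -Σ p(x) log q(x)

Alternatively: H(P,Q) = H(P) + D_KL(P||Q)
H(P) = 0.9968 bits
D_KL(P||Q) = 0.0032 bits

H(P,Q) = 0.9968 + 0.0032 = 1.0000 bits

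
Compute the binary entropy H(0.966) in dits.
0.0644 dits

The binary entropy function is:
H(p) = -p log(p) - (1-p) log(1-p)

H(0.966) = -0.966 × log_10(0.966) - 0.034 × log_10(0.034)
H(0.966) = 0.0644 dits

Note: Binary entropy is maximized at p=0.5 (H=1 bit) and minimized at p=0 or p=1 (H=0).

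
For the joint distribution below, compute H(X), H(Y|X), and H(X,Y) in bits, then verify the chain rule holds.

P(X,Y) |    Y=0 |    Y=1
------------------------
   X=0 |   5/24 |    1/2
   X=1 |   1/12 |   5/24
H(X,Y) = 1.7417, H(X) = 0.8709, H(Y|X) = 0.8708 (all in bits)

Chain rule: H(X,Y) = H(X) + H(Y|X)

Left side — joint entropy directly:
H(X,Y) = -Σ p(x,y) log p(x,y) = 1.7417 bits

Right side — compute H(Y|X) from the conditional distributions:
P(X) = (17/24, 7/24), so H(X) = 0.8709 bits
H(Y|X) = Σ_x P(X=x) · H(Y|X=x):
  P(Y|X=0) = (5/17, 12/17), H(Y|X=0) = 0.8740, weight P(X=0) = 17/24
  P(Y|X=1) = (2/7, 5/7), H(Y|X=1) = 0.8631, weight P(X=1) = 7/24
H(Y|X) = 0.8708 bits

H(X) + H(Y|X) = 0.8709 + 0.8708 = 1.7417 bits

Both sides equal 1.7417 bits. ✓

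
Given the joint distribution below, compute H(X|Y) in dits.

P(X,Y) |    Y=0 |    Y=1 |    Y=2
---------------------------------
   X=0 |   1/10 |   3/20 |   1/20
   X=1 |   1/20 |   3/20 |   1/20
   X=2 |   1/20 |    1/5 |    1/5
0.4398 dits

Using the chain rule: H(X|Y) = H(X,Y) - H(Y)

First, compute H(X,Y) = 0.8870 dits

Marginal P(Y) = (1/5, 1/2, 3/10)
H(Y) = 0.4472 dits

H(X|Y) = H(X,Y) - H(Y) = 0.8870 - 0.4472 = 0.4398 dits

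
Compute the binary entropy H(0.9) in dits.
0.1412 dits

The binary entropy function is:
H(p) = -p log(p) - (1-p) log(1-p)

H(0.9) = -0.9 × log_10(0.9) - 0.1 × log_10(0.1)
H(0.9) = 0.1412 dits

Note: Binary entropy is maximized at p=0.5 (H=1 bit) and minimized at p=0 or p=1 (H=0).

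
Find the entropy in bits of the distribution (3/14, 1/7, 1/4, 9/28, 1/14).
2.1755 bits

Shannon entropy is H(X) = -Σ p(x) log p(x).

For P = (3/14, 1/7, 1/4, 9/28, 1/14):
H = -3/14 × log_2(3/14) -1/7 × log_2(1/7) -1/4 × log_2(1/4) -9/28 × log_2(9/28) -1/14 × log_2(1/14)
H = 2.1755 bits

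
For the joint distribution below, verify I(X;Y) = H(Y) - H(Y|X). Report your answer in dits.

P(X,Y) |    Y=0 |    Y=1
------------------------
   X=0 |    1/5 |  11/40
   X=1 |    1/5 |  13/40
I(X;Y) = 0.0004 dits

Mutual information has multiple equivalent forms:
- I(X;Y) = H(X) - H(X|Y)
- I(X;Y) = H(Y) - H(Y|X)
- I(X;Y) = H(X) + H(Y) - H(X,Y)

Computing all quantities:
H(X) = 0.3005, H(Y) = 0.2923, H(X,Y) = 0.5924
H(X|Y) = 0.3001, H(Y|X) = 0.2919

Verification:
H(X) - H(X|Y) = 0.3005 - 0.3001 = 0.0004
H(Y) - H(Y|X) = 0.2923 - 0.2919 = 0.0004
H(X) + H(Y) - H(X,Y) = 0.3005 + 0.2923 - 0.5924 = 0.0004

All forms give I(X;Y) = 0.0004 dits. ✓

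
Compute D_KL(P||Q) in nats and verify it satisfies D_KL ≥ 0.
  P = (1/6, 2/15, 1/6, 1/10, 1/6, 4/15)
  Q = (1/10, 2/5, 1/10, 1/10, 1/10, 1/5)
0.1856 nats

KL divergence satisfies the Gibbs inequality: D_KL(P||Q) ≥ 0 for all distributions P, Q.

D_KL(P||Q) = Σ p(x) log(p(x)/q(x))
Term by term:
  x=0: 1/6 × log_e[(1/6)/(1/10)] = 0.0851
  x=1: 2/15 × log_e[(2/15)/(2/5)] = -0.1465
  x=2: 1/6 × log_e[(1/6)/(1/10)] = 0.0851
  x=3: 1/10 × log_e[(1/10)/(1/10)] = 0.0000
  x=4: 1/6 × log_e[(1/6)/(1/10)] = 0.0851
  x=5: 4/15 × log_e[(4/15)/(1/5)] = 0.0767
D_KL(P||Q) = 0.1856 nats

D_KL(P||Q) = 0.1856 ≥ 0 ✓

This non-negativity is a fundamental property: relative entropy cannot be negative because it measures how different Q is from P.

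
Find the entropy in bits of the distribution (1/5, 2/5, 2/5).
1.5219 bits

Shannon entropy is H(X) = -Σ p(x) log p(x).

For P = (1/5, 2/5, 2/5):
H = -1/5 × log_2(1/5) -2/5 × log_2(2/5) -2/5 × log_2(2/5)
H = 1.5219 bits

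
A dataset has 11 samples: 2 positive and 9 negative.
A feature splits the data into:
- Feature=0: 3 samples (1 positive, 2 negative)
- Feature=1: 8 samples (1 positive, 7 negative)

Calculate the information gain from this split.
0.0383 bits

Information Gain = H(Y) - H(Y|Feature)

Before split:
P(positive) = 2/11 = 0.1818
H(Y) = 0.6840 bits

After split:
Feature=0: H = 0.9183 bits (weight = 3/11)
Feature=1: H = 0.5436 bits (weight = 8/11)
H(Y|Feature) = (3/11)×0.9183 + (8/11)×0.5436 = 0.6458 bits

Information Gain = 0.6840 - 0.6458 = 0.0383 bits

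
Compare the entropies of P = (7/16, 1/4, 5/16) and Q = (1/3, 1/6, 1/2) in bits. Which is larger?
P

Computing entropies in bits:
H(P) = 1.5462
H(Q) = 1.4591

Distribution P has higher entropy.

Intuition: The distribution closer to uniform (more spread out) has higher entropy.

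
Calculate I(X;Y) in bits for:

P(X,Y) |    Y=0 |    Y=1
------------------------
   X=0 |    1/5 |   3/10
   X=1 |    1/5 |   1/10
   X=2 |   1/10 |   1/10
0.0390 bits

Mutual information: I(X;Y) = H(X) + H(Y) - H(X,Y)

Marginals:
P(X) = (1/2, 3/10, 1/5), H(X) = 1.4855 bits
P(Y) = (1/2, 1/2), H(Y) = 1.0000 bits

Joint entropy: H(X,Y) = 2.4464 bits

I(X;Y) = 1.4855 + 1.0000 - 2.4464 = 0.0390 bits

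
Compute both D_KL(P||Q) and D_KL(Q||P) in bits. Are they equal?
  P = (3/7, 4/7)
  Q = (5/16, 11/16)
D_KL(P||Q) = 0.0428, D_KL(Q||P) = 0.0410

KL divergence is not symmetric: D_KL(P||Q) ≠ D_KL(Q||P) in general.

D_KL(P||Q) = 0.0428 bits
D_KL(Q||P) = 0.0410 bits

No, they are not equal!

This asymmetry is why KL divergence is not a true distance metric.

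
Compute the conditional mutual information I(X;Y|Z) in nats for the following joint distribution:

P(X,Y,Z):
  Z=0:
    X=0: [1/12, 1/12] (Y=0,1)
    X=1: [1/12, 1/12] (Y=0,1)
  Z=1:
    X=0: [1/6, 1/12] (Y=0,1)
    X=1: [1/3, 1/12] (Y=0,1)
0.0073 nats

Conditional mutual information: I(X;Y|Z) = H(X|Z) + H(Y|Z) - H(X,Y|Z)

H(Z) = 0.6365
H(X,Z) = 1.3086 → H(X|Z) = 0.6721
H(Y,Z) = 1.2425 → H(Y|Z) = 0.6059
H(X,Y,Z) = 1.9073 → H(X,Y|Z) = 1.2708

I(X;Y|Z) = 0.6721 + 0.6059 - 1.2708 = 0.0073 nats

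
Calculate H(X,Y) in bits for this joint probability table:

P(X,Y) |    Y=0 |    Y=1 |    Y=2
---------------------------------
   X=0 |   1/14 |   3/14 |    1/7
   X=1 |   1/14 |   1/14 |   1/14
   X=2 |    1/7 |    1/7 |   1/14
3.0391 bits

Joint entropy is H(X,Y) = -Σ_{x,y} p(x,y) log p(x,y).

Summing over all non-zero entries:
H(X,Y) = -[1/14·log_2(1/14) + 3/14·log_2(3/14) + 1/7·log_2(1/7) + 1/14·log_2(1/14) + 1/14·log_2(1/14) + 1/14·log_2(1/14) + 1/7·log_2(1/7) + 1/7·log_2(1/7) + 1/14·log_2(1/14)]
H(X,Y) = 3.0391 bits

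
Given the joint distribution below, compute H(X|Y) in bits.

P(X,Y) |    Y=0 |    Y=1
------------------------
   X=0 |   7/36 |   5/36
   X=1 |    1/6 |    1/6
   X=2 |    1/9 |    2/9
1.5532 bits

Using the chain rule: H(X|Y) = H(X,Y) - H(Y)

First, compute H(X,Y) = 2.5510 bits

Marginal P(Y) = (17/36, 19/36)
H(Y) = 0.9978 bits

H(X|Y) = H(X,Y) - H(Y) = 2.5510 - 0.9978 = 1.5532 bits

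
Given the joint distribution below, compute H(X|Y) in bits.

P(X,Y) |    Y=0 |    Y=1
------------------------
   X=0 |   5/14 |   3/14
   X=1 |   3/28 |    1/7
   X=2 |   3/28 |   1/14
1.3850 bits

Using the chain rule: H(X|Y) = H(X,Y) - H(Y)

First, compute H(X,Y) = 2.3703 bits

Marginal P(Y) = (4/7, 3/7)
H(Y) = 0.9852 bits

H(X|Y) = H(X,Y) - H(Y) = 2.3703 - 0.9852 = 1.3850 bits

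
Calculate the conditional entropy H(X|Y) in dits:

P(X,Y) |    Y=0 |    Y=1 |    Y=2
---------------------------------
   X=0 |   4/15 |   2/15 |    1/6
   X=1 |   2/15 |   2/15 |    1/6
0.2912 dits

Using the chain rule: H(X|Y) = H(X,Y) - H(Y)

First, compute H(X,Y) = 0.7625 dits

Marginal P(Y) = (2/5, 4/15, 1/3)
H(Y) = 0.4713 dits

H(X|Y) = H(X,Y) - H(Y) = 0.7625 - 0.4713 = 0.2912 dits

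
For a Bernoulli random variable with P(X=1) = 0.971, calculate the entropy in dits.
0.0570 dits

The binary entropy function is:
H(p) = -p log(p) - (1-p) log(1-p)

H(0.971) = -0.971 × log_10(0.971) - 0.029 × log_10(0.029)
H(0.971) = 0.0570 dits

Note: Binary entropy is maximized at p=0.5 (H=1 bit) and minimized at p=0 or p=1 (H=0).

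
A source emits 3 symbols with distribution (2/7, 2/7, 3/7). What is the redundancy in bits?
0.0283 bits

Redundancy measures how far a source is from maximum entropy:
R = H_max - H(X)

Maximum entropy for 3 symbols: H_max = log_2(3) = 1.5850 bits
Actual entropy: H(X) = 1.5567 bits
Redundancy: R = 1.5850 - 1.5567 = 0.0283 bits

This redundancy represents potential for compression: the source could be compressed by 0.0283 bits per symbol.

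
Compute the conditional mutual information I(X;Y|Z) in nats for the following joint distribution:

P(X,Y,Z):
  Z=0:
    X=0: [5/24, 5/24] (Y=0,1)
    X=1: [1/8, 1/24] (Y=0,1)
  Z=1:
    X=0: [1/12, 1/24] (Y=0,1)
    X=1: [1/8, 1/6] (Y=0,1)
0.0259 nats

Conditional mutual information: I(X;Y|Z) = H(X|Z) + H(Y|Z) - H(X,Y|Z)

H(Z) = 0.6792
H(X,Z) = 1.2827 → H(X|Z) = 0.6035
H(Y,Z) = 1.3664 → H(Y|Z) = 0.6872
H(X,Y,Z) = 1.9440 → H(X,Y|Z) = 1.2648

I(X;Y|Z) = 0.6035 + 0.6872 - 1.2648 = 0.0259 nats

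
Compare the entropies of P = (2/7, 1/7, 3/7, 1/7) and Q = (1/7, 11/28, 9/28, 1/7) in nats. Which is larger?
Q

Computing entropies in nats:
H(P) = 1.2770
H(Q) = 1.2878

Distribution Q has higher entropy.

Intuition: The distribution closer to uniform (more spread out) has higher entropy.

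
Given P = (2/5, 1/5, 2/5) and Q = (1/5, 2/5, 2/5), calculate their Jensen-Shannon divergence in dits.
0.0148 dits

Jensen-Shannon divergence is:
JSD(P||Q) = 0.5 × D_KL(P||M) + 0.5 × D_KL(Q||M)
where M = 0.5 × (P + Q) is the mixture distribution.

M = 0.5 × (2/5, 1/5, 2/5) + 0.5 × (1/5, 2/5, 2/5) = (3/10, 3/10, 2/5)

D_KL(P||M) = 0.0148 dits
D_KL(Q||M) = 0.0148 dits

JSD(P||Q) = 0.5 × 0.0148 + 0.5 × 0.0148 = 0.0148 dits

Unlike KL divergence, JSD is symmetric and bounded: 0 ≤ JSD ≤ log(2).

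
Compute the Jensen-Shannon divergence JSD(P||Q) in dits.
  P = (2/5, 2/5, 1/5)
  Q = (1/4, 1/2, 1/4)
0.0056 dits

Jensen-Shannon divergence is:
JSD(P||Q) = 0.5 × D_KL(P||M) + 0.5 × D_KL(Q||M)
where M = 0.5 × (P + Q) is the mixture distribution.

M = 0.5 × (2/5, 2/5, 1/5) + 0.5 × (1/4, 1/2, 1/4) = (13/40, 9/20, 9/40)

D_KL(P||M) = 0.0054 dits
D_KL(Q||M) = 0.0058 dits

JSD(P||Q) = 0.5 × 0.0054 + 0.5 × 0.0058 = 0.0056 dits

Unlike KL divergence, JSD is symmetric and bounded: 0 ≤ JSD ≤ log(2).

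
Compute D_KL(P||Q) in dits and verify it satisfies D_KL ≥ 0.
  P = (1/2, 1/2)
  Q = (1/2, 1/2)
0.0000 dits

KL divergence satisfies the Gibbs inequality: D_KL(P||Q) ≥ 0 for all distributions P, Q.

D_KL(P||Q) = Σ p(x) log(p(x)/q(x))
Term by term:
  x=0: 1/2 × log_10[(1/2)/(1/2)] = 0.0000
  x=1: 1/2 × log_10[(1/2)/(1/2)] = 0.0000
D_KL(P||Q) = 0.0000 dits

D_KL(P||Q) = 0.0000 ≥ 0 ✓

This non-negativity is a fundamental property: relative entropy cannot be negative because it measures how different Q is from P.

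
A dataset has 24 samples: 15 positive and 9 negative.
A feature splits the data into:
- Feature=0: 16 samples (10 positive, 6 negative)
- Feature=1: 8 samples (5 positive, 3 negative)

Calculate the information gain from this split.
0.0000 bits

Information Gain = H(Y) - H(Y|Feature)

Before split:
P(positive) = 15/24 = 0.6250
H(Y) = 0.9544 bits

After split:
Feature=0: H = 0.9544 bits (weight = 16/24)
Feature=1: H = 0.9544 bits (weight = 8/24)
H(Y|Feature) = (16/24)×0.9544 + (8/24)×0.9544 = 0.9544 bits

Information Gain = 0.9544 - 0.9544 = 0.0000 bits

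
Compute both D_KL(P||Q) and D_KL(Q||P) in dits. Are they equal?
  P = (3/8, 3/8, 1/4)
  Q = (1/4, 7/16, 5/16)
D_KL(P||Q) = 0.0167, D_KL(Q||P) = 0.0156

KL divergence is not symmetric: D_KL(P||Q) ≠ D_KL(Q||P) in general.

D_KL(P||Q) = 0.0167 dits
D_KL(Q||P) = 0.0156 dits

No, they are not equal!

This asymmetry is why KL divergence is not a true distance metric.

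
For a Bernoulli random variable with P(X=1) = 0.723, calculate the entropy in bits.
0.8513 bits

The binary entropy function is:
H(p) = -p log(p) - (1-p) log(1-p)

H(0.723) = -0.723 × log_2(0.723) - 0.277 × log_2(0.277)
H(0.723) = 0.8513 bits

Note: Binary entropy is maximized at p=0.5 (H=1 bit) and minimized at p=0 or p=1 (H=0).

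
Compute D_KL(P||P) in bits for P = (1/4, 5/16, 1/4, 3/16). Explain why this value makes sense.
0.0000 bits

KL divergence satisfies the Gibbs inequality: D_KL(P||Q) ≥ 0 for all distributions P, Q.

D_KL(P||Q) = Σ p(x) log(p(x)/q(x))
Each term is p(x) × log_2(p(x)/p(x)) = p(x) × log_2(1) = 0, so the sum is 0.
D_KL(P||Q) = 0.0000 bits

When P = Q, the KL divergence is exactly 0, as there is no 'divergence' between identical distributions.

This non-negativity is a fundamental property: relative entropy cannot be negative because it measures how different Q is from P.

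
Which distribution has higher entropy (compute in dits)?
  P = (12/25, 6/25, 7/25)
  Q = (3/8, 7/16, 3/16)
P

Computing entropies in dits:
H(P) = 0.4565
H(Q) = 0.4531

Distribution P has higher entropy.

Intuition: The distribution closer to uniform (more spread out) has higher entropy.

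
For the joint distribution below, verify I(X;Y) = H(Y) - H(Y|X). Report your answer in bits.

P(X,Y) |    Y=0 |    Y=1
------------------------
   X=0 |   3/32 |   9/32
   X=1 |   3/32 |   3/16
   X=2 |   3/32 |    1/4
I(X;Y) = 0.0041 bits

Mutual information has multiple equivalent forms:
- I(X;Y) = H(X) - H(X|Y)
- I(X;Y) = H(Y) - H(Y|X)
- I(X;Y) = H(X) + H(Y) - H(X,Y)

Computing all quantities:
H(X) = 1.5749, H(Y) = 0.8571, H(X,Y) = 2.4280
H(X|Y) = 1.5709, H(Y|X) = 0.8531

Verification:
H(X) - H(X|Y) = 1.5749 - 1.5709 = 0.0041
H(Y) - H(Y|X) = 0.8571 - 0.8531 = 0.0041
H(X) + H(Y) - H(X,Y) = 1.5749 + 0.8571 - 2.4280 = 0.0041

All forms give I(X;Y) = 0.0041 bits. ✓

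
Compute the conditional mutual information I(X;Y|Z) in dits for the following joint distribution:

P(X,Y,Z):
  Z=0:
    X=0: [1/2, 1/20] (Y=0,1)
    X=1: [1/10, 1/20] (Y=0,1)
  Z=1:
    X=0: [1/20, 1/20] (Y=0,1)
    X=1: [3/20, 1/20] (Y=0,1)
0.0144 dits

Conditional mutual information: I(X;Y|Z) = H(X|Z) + H(Y|Z) - H(X,Y|Z)

H(Z) = 0.2653
H(X,Z) = 0.5062 → H(X|Z) = 0.2409
H(Y,Z) = 0.4729 → H(Y|Z) = 0.2076
H(X,Y,Z) = 0.6994 → H(X,Y|Z) = 0.4341

I(X;Y|Z) = 0.2409 + 0.2076 - 0.4341 = 0.0144 dits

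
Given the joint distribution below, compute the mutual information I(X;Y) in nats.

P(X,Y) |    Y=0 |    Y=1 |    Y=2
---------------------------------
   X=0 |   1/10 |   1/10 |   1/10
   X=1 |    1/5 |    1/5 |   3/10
0.0040 nats

Mutual information: I(X;Y) = H(X) + H(Y) - H(X,Y)

Marginals:
P(X) = (3/10, 7/10), H(X) = 0.6109 nats
P(Y) = (3/10, 3/10, 2/5), H(Y) = 1.0889 nats

Joint entropy: H(X,Y) = 1.6957 nats

I(X;Y) = 0.6109 + 1.0889 - 1.6957 = 0.0040 nats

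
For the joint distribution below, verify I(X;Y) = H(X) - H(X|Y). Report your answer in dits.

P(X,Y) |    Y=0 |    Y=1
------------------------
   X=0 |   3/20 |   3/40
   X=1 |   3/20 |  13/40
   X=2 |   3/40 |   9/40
I(X;Y) = 0.0232 dits

Mutual information has multiple equivalent forms:
- I(X;Y) = H(X) - H(X|Y)
- I(X;Y) = H(Y) - H(Y|X)
- I(X;Y) = H(X) + H(Y) - H(X,Y)

Computing all quantities:
H(X) = 0.4562, H(Y) = 0.2873, H(X,Y) = 0.7203
H(X|Y) = 0.4330, H(Y|X) = 0.2641

Verification:
H(X) - H(X|Y) = 0.4562 - 0.4330 = 0.0232
H(Y) - H(Y|X) = 0.2873 - 0.2641 = 0.0232
H(X) + H(Y) - H(X,Y) = 0.4562 + 0.2873 - 0.7203 = 0.0232

All forms give I(X;Y) = 0.0232 dits. ✓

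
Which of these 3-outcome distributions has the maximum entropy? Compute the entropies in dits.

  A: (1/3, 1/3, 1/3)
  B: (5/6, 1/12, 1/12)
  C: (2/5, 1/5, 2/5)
A

For a discrete distribution over n outcomes, entropy is maximized by the uniform distribution.

Computing entropies:
H(A) = 0.4771 dits
H(B) = 0.2458 dits
H(C) = 0.4581 dits

The uniform distribution (where all probabilities equal 1/3) achieves the maximum entropy of log_10(3) = 0.4771 dits.

Distribution A has the highest entropy.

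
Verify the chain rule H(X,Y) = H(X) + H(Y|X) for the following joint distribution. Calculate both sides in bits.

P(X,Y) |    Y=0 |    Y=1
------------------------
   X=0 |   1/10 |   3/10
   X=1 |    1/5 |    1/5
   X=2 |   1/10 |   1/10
H(X,Y) = 2.4464, H(X) = 1.5219, H(Y|X) = 0.9245 (all in bits)

Chain rule: H(X,Y) = H(X) + H(Y|X)

Left side — joint entropy directly:
H(X,Y) = -Σ p(x,y) log p(x,y) = 2.4464 bits

Right side — compute H(Y|X) from the conditional distributions:
P(X) = (2/5, 2/5, 1/5), so H(X) = 1.5219 bits
H(Y|X) = Σ_x P(X=x) · H(Y|X=x):
  P(Y|X=0) = (1/4, 3/4), H(Y|X=0) = 0.8113, weight P(X=0) = 2/5
  P(Y|X=1) = (1/2, 1/2), H(Y|X=1) = 1.0000, weight P(X=1) = 2/5
  P(Y|X=2) = (1/2, 1/2), H(Y|X=2) = 1.0000, weight P(X=2) = 1/5
H(Y|X) = 0.9245 bits

H(X) + H(Y|X) = 1.5219 + 0.9245 = 2.4464 bits

Both sides equal 2.4464 bits. ✓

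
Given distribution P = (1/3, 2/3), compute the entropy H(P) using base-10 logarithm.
0.2764 dits

Shannon entropy is H(X) = -Σ p(x) log p(x).

For P = (1/3, 2/3):
H = -1/3 × log_10(1/3) -2/3 × log_10(2/3)
H = 0.2764 dits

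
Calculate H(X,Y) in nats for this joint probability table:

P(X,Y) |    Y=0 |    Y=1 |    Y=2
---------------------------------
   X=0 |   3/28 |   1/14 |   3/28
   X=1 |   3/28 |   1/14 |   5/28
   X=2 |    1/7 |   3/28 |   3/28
2.1592 nats

Joint entropy is H(X,Y) = -Σ_{x,y} p(x,y) log p(x,y).

Summing over all non-zero entries:
H(X,Y) = -[3/28·log_e(3/28) + 1/14·log_e(1/14) + 3/28·log_e(3/28) + 3/28·log_e(3/28) + 1/14·log_e(1/14) + 5/28·log_e(5/28) + 1/7·log_e(1/7) + 3/28·log_e(3/28) + 3/28·log_e(3/28)]
H(X,Y) = 2.1592 nats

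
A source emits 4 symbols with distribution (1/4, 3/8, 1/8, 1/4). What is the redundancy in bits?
0.0944 bits

Redundancy measures how far a source is from maximum entropy:
R = H_max - H(X)

Maximum entropy for 4 symbols: H_max = log_2(4) = 2.0000 bits
Actual entropy: H(X) = 1.9056 bits
Redundancy: R = 2.0000 - 1.9056 = 0.0944 bits

This redundancy represents potential for compression: the source could be compressed by 0.0944 bits per symbol.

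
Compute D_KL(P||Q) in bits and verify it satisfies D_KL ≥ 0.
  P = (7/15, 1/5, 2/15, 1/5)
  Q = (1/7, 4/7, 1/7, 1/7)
0.5779 bits

KL divergence satisfies the Gibbs inequality: D_KL(P||Q) ≥ 0 for all distributions P, Q.

D_KL(P||Q) = Σ p(x) log(p(x)/q(x))
Term by term:
  x=0: 7/15 × log_2[(7/15)/(1/7)] = 0.7970
  x=1: 1/5 × log_2[(1/5)/(4/7)] = -0.3029
  x=2: 2/15 × log_2[(2/15)/(1/7)] = -0.0133
  x=3: 1/5 × log_2[(1/5)/(1/7)] = 0.0971
D_KL(P||Q) = 0.5779 bits

D_KL(P||Q) = 0.5779 ≥ 0 ✓

This non-negativity is a fundamental property: relative entropy cannot be negative because it measures how different Q is from P.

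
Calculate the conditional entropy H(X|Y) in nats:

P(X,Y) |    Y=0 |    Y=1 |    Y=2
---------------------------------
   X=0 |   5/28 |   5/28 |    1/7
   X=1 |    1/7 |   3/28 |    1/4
0.6673 nats

Using the chain rule: H(X|Y) = H(X,Y) - H(Y)

First, compute H(X,Y) = 1.7571 nats

Marginal P(Y) = (9/28, 2/7, 11/28)
H(Y) = 1.0898 nats

H(X|Y) = H(X,Y) - H(Y) = 1.7571 - 1.0898 = 0.6673 nats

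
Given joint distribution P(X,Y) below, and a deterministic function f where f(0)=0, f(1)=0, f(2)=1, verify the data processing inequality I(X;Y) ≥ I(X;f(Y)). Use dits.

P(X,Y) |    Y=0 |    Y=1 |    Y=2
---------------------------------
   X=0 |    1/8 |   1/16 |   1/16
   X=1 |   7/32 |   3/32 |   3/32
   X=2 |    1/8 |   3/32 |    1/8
I(X;Y) = 0.0059, I(X;f(Y)) = 0.0038, inequality holds: 0.0059 ≥ 0.0038

Data Processing Inequality: For any Markov chain X → Y → Z, we have I(X;Y) ≥ I(X;Z).

Here Z = f(Y) is a deterministic function of Y, forming X → Y → Z.

Original I(X;Y) = 0.0059 dits

After applying f:
P(X,Z) where Z=f(Y):
- P(X,Z=0) = P(X,Y=0) + P(X,Y=1)
- P(X,Z=1) = P(X,Y=2)

I(X;Z) = I(X;f(Y)) = 0.0038 dits

Verification: 0.0059 ≥ 0.0038 ✓

Information cannot be created by processing; the function f can only lose information about X.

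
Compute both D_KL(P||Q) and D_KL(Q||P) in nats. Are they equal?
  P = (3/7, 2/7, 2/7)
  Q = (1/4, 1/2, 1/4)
D_KL(P||Q) = 0.1093, D_KL(Q||P) = 0.1117

KL divergence is not symmetric: D_KL(P||Q) ≠ D_KL(Q||P) in general.

D_KL(P||Q) = 0.1093 nats
D_KL(Q||P) = 0.1117 nats

No, they are not equal!

This asymmetry is why KL divergence is not a true distance metric.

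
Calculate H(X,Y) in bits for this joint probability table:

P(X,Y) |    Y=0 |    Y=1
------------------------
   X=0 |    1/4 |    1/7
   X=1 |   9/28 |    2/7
1.9438 bits

Joint entropy is H(X,Y) = -Σ_{x,y} p(x,y) log p(x,y).

Summing over all non-zero entries:
H(X,Y) = -[1/4·log_2(1/4) + 1/7·log_2(1/7) + 9/28·log_2(9/28) + 2/7·log_2(2/7)]
H(X,Y) = 1.9438 bits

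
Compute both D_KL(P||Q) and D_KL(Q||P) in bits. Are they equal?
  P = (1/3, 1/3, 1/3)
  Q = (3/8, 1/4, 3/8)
D_KL(P||Q) = 0.0251, D_KL(Q||P) = 0.0237

KL divergence is not symmetric: D_KL(P||Q) ≠ D_KL(Q||P) in general.

D_KL(P||Q) = 0.0251 bits
D_KL(Q||P) = 0.0237 bits

No, they are not equal!

This asymmetry is why KL divergence is not a true distance metric.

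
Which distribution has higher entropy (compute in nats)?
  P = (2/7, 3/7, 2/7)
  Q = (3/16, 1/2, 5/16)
P

Computing entropies in nats:
H(P) = 1.0790
H(Q) = 1.0239

Distribution P has higher entropy.

Intuition: The distribution closer to uniform (more spread out) has higher entropy.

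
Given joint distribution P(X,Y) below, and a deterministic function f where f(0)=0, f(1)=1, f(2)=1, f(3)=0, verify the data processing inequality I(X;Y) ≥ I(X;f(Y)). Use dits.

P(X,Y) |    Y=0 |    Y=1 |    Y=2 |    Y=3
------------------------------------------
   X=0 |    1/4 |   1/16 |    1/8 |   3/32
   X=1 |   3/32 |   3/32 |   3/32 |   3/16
I(X;Y) = 0.0244, I(X;f(Y)) = 0.0005, inequality holds: 0.0244 ≥ 0.0005

Data Processing Inequality: For any Markov chain X → Y → Z, we have I(X;Y) ≥ I(X;Z).

Here Z = f(Y) is a deterministic function of Y, forming X → Y → Z.

Original I(X;Y) = 0.0244 dits

After applying f:
P(X,Z) where Z=f(Y):
- P(X,Z=0) = P(X,Y=0) + P(X,Y=3)
- P(X,Z=1) = P(X,Y=1) + P(X,Y=2)

I(X;Z) = I(X;f(Y)) = 0.0005 dits

Verification: 0.0244 ≥ 0.0005 ✓

Information cannot be created by processing; the function f can only lose information about X.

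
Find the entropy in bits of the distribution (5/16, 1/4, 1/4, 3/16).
1.9772 bits

Shannon entropy is H(X) = -Σ p(x) log p(x).

For P = (5/16, 1/4, 1/4, 3/16):
H = -5/16 × log_2(5/16) -1/4 × log_2(1/4) -1/4 × log_2(1/4) -3/16 × log_2(3/16)
H = 1.9772 bits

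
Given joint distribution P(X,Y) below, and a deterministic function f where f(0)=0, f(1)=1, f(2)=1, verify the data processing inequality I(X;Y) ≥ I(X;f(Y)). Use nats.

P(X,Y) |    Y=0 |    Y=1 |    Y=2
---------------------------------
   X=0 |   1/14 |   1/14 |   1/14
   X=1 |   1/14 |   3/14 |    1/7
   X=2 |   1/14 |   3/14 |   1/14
I(X;Y) = 0.0263, I(X;f(Y)) = 0.0114, inequality holds: 0.0263 ≥ 0.0114

Data Processing Inequality: For any Markov chain X → Y → Z, we have I(X;Y) ≥ I(X;Z).

Here Z = f(Y) is a deterministic function of Y, forming X → Y → Z.

Original I(X;Y) = 0.0263 nats

After applying f:
P(X,Z) where Z=f(Y):
- P(X,Z=0) = P(X,Y=0)
- P(X,Z=1) = P(X,Y=1) + P(X,Y=2)

I(X;Z) = I(X;f(Y)) = 0.0114 nats

Verification: 0.0263 ≥ 0.0114 ✓

Information cannot be created by processing; the function f can only lose information about X.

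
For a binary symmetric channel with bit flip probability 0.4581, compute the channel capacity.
0.0051 bits

For a binary symmetric channel (BSC) with error probability p:
Capacity C = 1 - H(p) bits per symbol

where H(p) = -p log₂(p) - (1-p) log₂(1-p) is the binary entropy function.

H(0.4581) = 0.9949 bits
C = 1 - 0.9949 = 0.0051 bits per symbol

This means we can reliably transmit up to 0.0051 bits of information per channel use.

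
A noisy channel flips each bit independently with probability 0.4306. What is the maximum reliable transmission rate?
0.0139 bits

For a binary symmetric channel (BSC) with error probability p:
Capacity C = 1 - H(p) bits per symbol

where H(p) = -p log₂(p) - (1-p) log₂(1-p) is the binary entropy function.

H(0.4306) = 0.9861 bits
C = 1 - 0.9861 = 0.0139 bits per symbol

This means we can reliably transmit up to 0.0139 bits of information per channel use.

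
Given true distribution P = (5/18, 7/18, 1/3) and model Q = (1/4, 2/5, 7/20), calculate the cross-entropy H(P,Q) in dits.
0.4740 dits

Cross-entropy: H(P,Q) = -Σ p(x) log q(x)

Alternatively: H(P,Q) = H(P) + D_KL(P||Q)
H(P) = 0.4731 dits
D_KL(P||Q) = 0.0009 dits

H(P,Q) = 0.4731 + 0.0009 = 0.4740 dits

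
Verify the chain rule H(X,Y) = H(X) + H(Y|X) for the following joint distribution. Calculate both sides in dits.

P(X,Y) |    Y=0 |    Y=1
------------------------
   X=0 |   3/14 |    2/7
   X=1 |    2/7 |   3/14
H(X,Y) = 0.5976, H(X) = 0.3010, H(Y|X) = 0.2966 (all in dits)

Chain rule: H(X,Y) = H(X) + H(Y|X)

Left side — joint entropy directly:
H(X,Y) = -Σ p(x,y) log p(x,y) = 0.5976 dits

Right side — compute H(Y|X) from the conditional distributions:
P(X) = (1/2, 1/2), so H(X) = 0.3010 dits
H(Y|X) = Σ_x P(X=x) · H(Y|X=x):
  P(Y|X=0) = (3/7, 4/7), H(Y|X=0) = 0.2966, weight P(X=0) = 1/2
  P(Y|X=1) = (4/7, 3/7), H(Y|X=1) = 0.2966, weight P(X=1) = 1/2
H(Y|X) = 0.2966 dits

H(X) + H(Y|X) = 0.3010 + 0.2966 = 0.5976 dits

Both sides equal 0.5976 dits. ✓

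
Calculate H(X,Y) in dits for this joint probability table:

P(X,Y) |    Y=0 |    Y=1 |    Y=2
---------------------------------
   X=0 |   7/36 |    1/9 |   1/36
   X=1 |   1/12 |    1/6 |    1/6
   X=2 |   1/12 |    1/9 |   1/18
0.9026 dits

Joint entropy is H(X,Y) = -Σ_{x,y} p(x,y) log p(x,y).

Summing over all non-zero entries:
H(X,Y) = -[7/36·log_10(7/36) + 1/9·log_10(1/9) + 1/36·log_10(1/36) + 1/12·log_10(1/12) + 1/6·log_10(1/6) + 1/6·log_10(1/6) + 1/12·log_10(1/12) + 1/9·log_10(1/9) + 1/18·log_10(1/18)]
H(X,Y) = 0.9026 dits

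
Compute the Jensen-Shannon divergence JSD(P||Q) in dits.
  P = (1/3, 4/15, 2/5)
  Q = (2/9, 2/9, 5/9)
0.0056 dits

Jensen-Shannon divergence is:
JSD(P||Q) = 0.5 × D_KL(P||M) + 0.5 × D_KL(Q||M)
where M = 0.5 × (P + Q) is the mixture distribution.

M = 0.5 × (1/3, 4/15, 2/5) + 0.5 × (2/9, 2/9, 5/9) = (5/18, 0.244444, 0.477778)

D_KL(P||M) = 0.0056 dits
D_KL(Q||M) = 0.0057 dits

JSD(P||Q) = 0.5 × 0.0056 + 0.5 × 0.0057 = 0.0056 dits

Unlike KL divergence, JSD is symmetric and bounded: 0 ≤ JSD ≤ log(2).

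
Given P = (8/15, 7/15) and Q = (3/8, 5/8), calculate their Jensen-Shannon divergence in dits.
0.0055 dits

Jensen-Shannon divergence is:
JSD(P||Q) = 0.5 × D_KL(P||M) + 0.5 × D_KL(Q||M)
where M = 0.5 × (P + Q) is the mixture distribution.

M = 0.5 × (8/15, 7/15) + 0.5 × (3/8, 5/8) = (0.454167, 0.545833)

D_KL(P||M) = 0.0055 dits
D_KL(Q||M) = 0.0056 dits

JSD(P||Q) = 0.5 × 0.0055 + 0.5 × 0.0056 = 0.0055 dits

Unlike KL divergence, JSD is symmetric and bounded: 0 ≤ JSD ≤ log(2).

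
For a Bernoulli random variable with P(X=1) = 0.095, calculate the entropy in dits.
0.1363 dits

The binary entropy function is:
H(p) = -p log(p) - (1-p) log(1-p)

H(0.095) = -0.095 × log_10(0.095) - 0.905 × log_10(0.905)
H(0.095) = 0.1363 dits

Note: Binary entropy is maximized at p=0.5 (H=1 bit) and minimized at p=0 or p=1 (H=0).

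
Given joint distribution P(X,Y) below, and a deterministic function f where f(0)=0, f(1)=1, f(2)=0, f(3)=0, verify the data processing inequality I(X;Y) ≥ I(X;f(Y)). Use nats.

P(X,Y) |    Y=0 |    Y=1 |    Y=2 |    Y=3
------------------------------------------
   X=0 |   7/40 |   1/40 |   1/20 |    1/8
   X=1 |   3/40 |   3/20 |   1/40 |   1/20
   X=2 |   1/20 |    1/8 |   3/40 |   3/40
I(X;Y) = 0.1217, I(X;f(Y)) = 0.0945, inequality holds: 0.1217 ≥ 0.0945

Data Processing Inequality: For any Markov chain X → Y → Z, we have I(X;Y) ≥ I(X;Z).

Here Z = f(Y) is a deterministic function of Y, forming X → Y → Z.

Original I(X;Y) = 0.1217 nats

After applying f:
P(X,Z) where Z=f(Y):
- P(X,Z=0) = P(X,Y=0) + P(X,Y=2) + P(X,Y=3)
- P(X,Z=1) = P(X,Y=1)

I(X;Z) = I(X;f(Y)) = 0.0945 nats

Verification: 0.1217 ≥ 0.0945 ✓

Information cannot be created by processing; the function f can only lose information about X.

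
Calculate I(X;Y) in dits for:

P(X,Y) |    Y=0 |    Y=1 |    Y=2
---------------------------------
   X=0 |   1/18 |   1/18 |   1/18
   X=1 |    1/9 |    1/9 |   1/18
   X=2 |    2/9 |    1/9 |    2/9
0.0118 dits

Mutual information: I(X;Y) = H(X) + H(Y) - H(X,Y)

Marginals:
P(X) = (1/6, 5/18, 5/9), H(X) = 0.4260 dits
P(Y) = (7/18, 5/18, 1/3), H(Y) = 0.4731 dits

Joint entropy: H(X,Y) = 0.8873 dits

I(X;Y) = 0.4260 + 0.4731 - 0.8873 = 0.0118 dits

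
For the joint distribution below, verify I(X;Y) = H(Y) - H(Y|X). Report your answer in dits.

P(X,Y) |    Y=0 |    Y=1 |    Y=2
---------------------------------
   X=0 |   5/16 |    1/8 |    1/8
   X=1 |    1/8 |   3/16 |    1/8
I(X;Y) = 0.0174 dits

Mutual information has multiple equivalent forms:
- I(X;Y) = H(X) - H(X|Y)
- I(X;Y) = H(Y) - H(Y|X)
- I(X;Y) = H(X) + H(Y) - H(X,Y)

Computing all quantities:
H(X) = 0.2976, H(Y) = 0.4654, H(X,Y) = 0.7457
H(X|Y) = 0.2803, H(Y|X) = 0.4481

Verification:
H(X) - H(X|Y) = 0.2976 - 0.2803 = 0.0174
H(Y) - H(Y|X) = 0.4654 - 0.4481 = 0.0174
H(X) + H(Y) - H(X,Y) = 0.2976 + 0.4654 - 0.7457 = 0.0174

All forms give I(X;Y) = 0.0174 dits. ✓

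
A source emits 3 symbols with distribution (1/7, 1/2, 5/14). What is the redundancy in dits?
0.0462 dits

Redundancy measures how far a source is from maximum entropy:
R = H_max - H(X)

Maximum entropy for 3 symbols: H_max = log_10(3) = 0.4771 dits
Actual entropy: H(X) = 0.4309 dits
Redundancy: R = 0.4771 - 0.4309 = 0.0462 dits

This redundancy represents potential for compression: the source could be compressed by 0.0462 dits per symbol.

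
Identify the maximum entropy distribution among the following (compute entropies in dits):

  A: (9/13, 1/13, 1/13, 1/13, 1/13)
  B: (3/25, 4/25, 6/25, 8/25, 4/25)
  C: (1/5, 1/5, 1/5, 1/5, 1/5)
C

For a discrete distribution over n outcomes, entropy is maximized by the uniform distribution.

Computing entropies:
H(A) = 0.4533 dits
H(B) = 0.6723 dits
H(C) = 0.6990 dits

The uniform distribution (where all probabilities equal 1/5) achieves the maximum entropy of log_10(5) = 0.6990 dits.

Distribution C has the highest entropy.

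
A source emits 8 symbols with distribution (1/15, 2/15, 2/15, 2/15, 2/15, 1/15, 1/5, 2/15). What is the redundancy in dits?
0.0231 dits

Redundancy measures how far a source is from maximum entropy:
R = H_max - H(X)

Maximum entropy for 8 symbols: H_max = log_10(8) = 0.9031 dits
Actual entropy: H(X) = 0.8800 dits
Redundancy: R = 0.9031 - 0.8800 = 0.0231 dits

This redundancy represents potential for compression: the source could be compressed by 0.0231 dits per symbol.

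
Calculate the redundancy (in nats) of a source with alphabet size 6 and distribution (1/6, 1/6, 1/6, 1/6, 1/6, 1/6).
0.0000 nats

Redundancy measures how far a source is from maximum entropy:
R = H_max - H(X)

Maximum entropy for 6 symbols: H_max = log_e(6) = 1.7918 nats
Actual entropy: H(X) = 1.7918 nats
Redundancy: R = 1.7918 - 1.7918 = 0.0000 nats

This redundancy represents potential for compression: the source could be compressed by 0.0000 nats per symbol.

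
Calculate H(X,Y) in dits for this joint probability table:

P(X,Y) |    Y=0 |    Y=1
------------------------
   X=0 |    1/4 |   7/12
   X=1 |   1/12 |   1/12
0.4669 dits

Joint entropy is H(X,Y) = -Σ_{x,y} p(x,y) log p(x,y).

Summing over all non-zero entries:
H(X,Y) = -[1/4·log_10(1/4) + 7/12·log_10(7/12) + 1/12·log_10(1/12) + 1/12·log_10(1/12)]
H(X,Y) = 0.4669 dits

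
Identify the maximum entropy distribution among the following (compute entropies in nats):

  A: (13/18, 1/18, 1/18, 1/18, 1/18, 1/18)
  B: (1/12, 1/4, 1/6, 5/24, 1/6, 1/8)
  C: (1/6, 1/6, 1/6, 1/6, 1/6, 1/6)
C

For a discrete distribution over n outcomes, entropy is maximized by the uniform distribution.

Computing entropies:
H(A) = 1.0379 nats
H(B) = 1.7376 nats
H(C) = 1.7918 nats

The uniform distribution (where all probabilities equal 1/6) achieves the maximum entropy of log_e(6) = 1.7918 nats.

Distribution C has the highest entropy.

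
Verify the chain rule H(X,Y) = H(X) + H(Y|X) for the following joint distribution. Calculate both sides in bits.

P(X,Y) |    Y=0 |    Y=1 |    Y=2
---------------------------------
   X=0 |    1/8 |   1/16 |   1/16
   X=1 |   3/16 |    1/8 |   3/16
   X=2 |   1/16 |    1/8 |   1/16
H(X,Y) = 3.0306, H(X) = 1.5000, H(Y|X) = 1.5306 (all in bits)

Chain rule: H(X,Y) = H(X) + H(Y|X)

Left side — joint entropy directly:
H(X,Y) = -Σ p(x,y) log p(x,y) = 3.0306 bits

Right side — compute H(Y|X) from the conditional distributions:
P(X) = (1/4, 1/2, 1/4), so H(X) = 1.5000 bits
H(Y|X) = Σ_x P(X=x) · H(Y|X=x):
  P(Y|X=0) = (1/2, 1/4, 1/4), H(Y|X=0) = 1.5000, weight P(X=0) = 1/4
  P(Y|X=1) = (3/8, 1/4, 3/8), H(Y|X=1) = 1.5613, weight P(X=1) = 1/2
  P(Y|X=2) = (1/4, 1/2, 1/4), H(Y|X=2) = 1.5000, weight P(X=2) = 1/4
H(Y|X) = 1.5306 bits

H(X) + H(Y|X) = 1.5000 + 1.5306 = 3.0306 bits

Both sides equal 3.0306 bits. ✓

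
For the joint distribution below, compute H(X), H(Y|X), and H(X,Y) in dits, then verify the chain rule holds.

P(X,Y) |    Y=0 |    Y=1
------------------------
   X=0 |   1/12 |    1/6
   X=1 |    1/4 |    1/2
H(X,Y) = 0.5207, H(X) = 0.2442, H(Y|X) = 0.2764 (all in dits)

Chain rule: H(X,Y) = H(X) + H(Y|X)

Left side — joint entropy directly:
H(X,Y) = -Σ p(x,y) log p(x,y) = 0.5207 dits

Right side — compute H(Y|X) from the conditional distributions:
P(X) = (1/4, 3/4), so H(X) = 0.2442 dits
H(Y|X) = Σ_x P(X=x) · H(Y|X=x):
  P(Y|X=0) = (1/3, 2/3), H(Y|X=0) = 0.2764, weight P(X=0) = 1/4
  P(Y|X=1) = (1/3, 2/3), H(Y|X=1) = 0.2764, weight P(X=1) = 3/4
H(Y|X) = 0.2764 dits

H(X) + H(Y|X) = 0.2442 + 0.2764 = 0.5207 dits

Both sides equal 0.5207 dits. ✓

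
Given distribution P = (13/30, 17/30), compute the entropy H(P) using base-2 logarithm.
0.9871 bits

Shannon entropy is H(X) = -Σ p(x) log p(x).

For P = (13/30, 17/30):
H = -13/30 × log_2(13/30) -17/30 × log_2(17/30)
H = 0.9871 bits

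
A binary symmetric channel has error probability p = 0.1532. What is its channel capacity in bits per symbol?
0.3822 bits

For a binary symmetric channel (BSC) with error probability p:
Capacity C = 1 - H(p) bits per symbol

where H(p) = -p log₂(p) - (1-p) log₂(1-p) is the binary entropy function.

H(0.1532) = 0.6178 bits
C = 1 - 0.6178 = 0.3822 bits per symbol

This means we can reliably transmit up to 0.3822 bits of information per channel use.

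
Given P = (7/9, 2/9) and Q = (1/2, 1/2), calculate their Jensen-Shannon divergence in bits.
0.0615 bits

Jensen-Shannon divergence is:
JSD(P||Q) = 0.5 × D_KL(P||M) + 0.5 × D_KL(Q||M)
where M = 0.5 × (P + Q) is the mixture distribution.

M = 0.5 × (7/9, 2/9) + 0.5 × (1/2, 1/2) = (23/36, 13/36)

D_KL(P||M) = 0.0651 bits
D_KL(Q||M) = 0.0579 bits

JSD(P||Q) = 0.5 × 0.0651 + 0.5 × 0.0579 = 0.0615 bits

Unlike KL divergence, JSD is symmetric and bounded: 0 ≤ JSD ≤ log(2).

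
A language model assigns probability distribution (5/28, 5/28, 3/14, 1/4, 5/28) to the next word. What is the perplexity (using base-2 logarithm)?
4.9510

Perplexity is 2^H (or exp(H) for natural log).

First, H = -Σ p log p = 2.3077 bits
Perplexity = 2^2.3077 = 4.9510

Interpretation: The model's uncertainty is equivalent to choosing uniformly among 5.0 options.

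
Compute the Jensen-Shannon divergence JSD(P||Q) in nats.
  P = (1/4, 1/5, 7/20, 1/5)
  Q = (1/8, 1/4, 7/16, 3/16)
0.0145 nats

Jensen-Shannon divergence is:
JSD(P||Q) = 0.5 × D_KL(P||M) + 0.5 × D_KL(Q||M)
where M = 0.5 × (P + Q) is the mixture distribution.

M = 0.5 × (1/4, 1/5, 7/20, 1/5) + 0.5 × (1/8, 1/4, 7/16, 3/16) = (3/16, 9/40, 0.39375, 0.19375)

D_KL(P||M) = 0.0135 nats
D_KL(Q||M) = 0.0156 nats

JSD(P||Q) = 0.5 × 0.0135 + 0.5 × 0.0156 = 0.0145 nats

Unlike KL divergence, JSD is symmetric and bounded: 0 ≤ JSD ≤ log(2).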